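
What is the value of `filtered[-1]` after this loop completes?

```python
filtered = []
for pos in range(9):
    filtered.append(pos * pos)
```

Last element of squares 0 to 8
`filtered` takes the values: [] → [0] → [0, 1] → [0, 1, 4] → [0, 1, 4, 9] → [0, 1, 4, 9, 16] → [0, 1, 4, 9, 16, 25] → [0, 1, 4, 9, 16, 25, 36] → [0, 1, 4, 9, 16, 25, 36, 49] → [0, 1, 4, 9, 16, 25, 36, 49, 64]
So `filtered[-1]` = 64

Answer: 64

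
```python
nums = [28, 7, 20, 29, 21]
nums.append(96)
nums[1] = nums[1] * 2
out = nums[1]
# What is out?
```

Trace:
`nums = [28, 7, 20, 29, 21]` → nums = [28, 7, 20, 29, 21]
`nums.append(96)` → nums = [28, 7, 20, 29, 21, 96]
`nums[1] = nums[1] * 2` → nums = [28, 14, 20, 29, 21, 96]
`out = nums[1]` → out = 14
So out = 14

Answer: 14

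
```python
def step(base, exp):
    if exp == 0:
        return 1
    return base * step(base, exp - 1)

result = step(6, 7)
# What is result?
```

step(6, 7) = 6 * 6 * 6 * 6 * 6 * 6 * 6 = 279936

Answer: 279936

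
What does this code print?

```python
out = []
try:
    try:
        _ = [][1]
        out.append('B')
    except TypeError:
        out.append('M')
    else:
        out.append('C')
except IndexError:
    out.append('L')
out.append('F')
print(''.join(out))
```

Execution trace: 'L' (outer except IndexError) → 'F' (after the try/except). Output: LF

Answer: LF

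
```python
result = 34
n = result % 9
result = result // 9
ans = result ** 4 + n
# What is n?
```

Trace:
`result = 34` → result = 34
`n = result % 9` → n = 7
`result = result // 9` → result = 3
`ans = result ** 4 + n` → ans = 88
So n = 7

Answer: 7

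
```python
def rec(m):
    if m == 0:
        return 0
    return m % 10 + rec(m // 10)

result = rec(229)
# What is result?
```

Sum of digits of 229: 9 + 2 + 2 = 13

Answer: 13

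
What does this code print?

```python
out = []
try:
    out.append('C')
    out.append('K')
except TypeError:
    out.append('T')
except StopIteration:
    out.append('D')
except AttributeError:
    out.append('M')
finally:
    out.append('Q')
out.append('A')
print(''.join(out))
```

Execution trace: 'C' (try body) → 'K' (try body, no exception) → 'Q' (finally) → 'A' (after the try/except). Output: CKQA

Answer: CKQA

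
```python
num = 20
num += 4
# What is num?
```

Trace:
`num = 20` → num = 20
`num += 4` → num = 24
So num = 24

Answer: 24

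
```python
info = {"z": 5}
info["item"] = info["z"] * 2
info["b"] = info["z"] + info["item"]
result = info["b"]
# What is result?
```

Trace:
`info = {"z": 5}` → info = {'z': 5}
`info["item"] = info["z"] * 2` → info = {'z': 5, 'item': 10}
`info["b"] = info["z"] + info["item"]` → info = {'z': 5, 'item': 10, 'b': 15}
`result = info["b"]` → result = 15
So result = 15

Answer: 15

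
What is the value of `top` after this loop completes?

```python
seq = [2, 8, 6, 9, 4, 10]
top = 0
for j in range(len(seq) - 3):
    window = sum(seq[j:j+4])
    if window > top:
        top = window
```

Max sum of 4-element window in [2, 8, 6, 9, 4, 10]
`top` takes the values: 0 → 25 → 27 → 29

Answer: 29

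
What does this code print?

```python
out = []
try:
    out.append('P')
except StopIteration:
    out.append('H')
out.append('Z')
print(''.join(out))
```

Execution trace: 'P' (try body, no exception) → 'Z' (after the try/except). Output: PZ

Answer: PZ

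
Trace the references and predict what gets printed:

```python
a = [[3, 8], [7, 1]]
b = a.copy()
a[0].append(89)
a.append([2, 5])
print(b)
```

Key concept: shallow copy with nested lists.
Step by step:
`a = [[3, 8], [7, 1]]` → a = [[3, 8], [7, 1]]
`b = a.copy()` → b = [[3, 8], [7, 1]]
`a[0].append(89)` → a = [[3, 8, 89], [7, 1]]; b = [[3, 8, 89], [7, 1]]
`a.append([2, 5])` → a = [[3, 8, 89], [7, 1], [2, 5]]
`print(b)` → prints [[3, 8, 89], [7, 1]]

Answer: [[3, 8, 89], [7, 1]]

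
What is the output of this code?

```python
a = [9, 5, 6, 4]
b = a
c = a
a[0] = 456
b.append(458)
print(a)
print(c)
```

Key concept: multiple aliases.
Step by step:
`a = [9, 5, 6, 4]` → a = [9, 5, 6, 4]
`b = a` → b = [9, 5, 6, 4] (same object as a)
`c = a` → c = [9, 5, 6, 4] (same object as a, b)
`a[0] = 456` → a = [456, 5, 6, 4] (same object as b, c); b = [456, 5, 6, 4] (same object as a, c); c = [456, 5, 6, 4] (same object as a, b)
`b.append(458)` → a = [456, 5, 6, 4, 458] (same object as b, c); b = [456, 5, 6, 4, 458] (same object as a, c); c = [456, 5, 6, 4, 458] (same object as a, b)
`print(a)` → prints [456, 5, 6, 4, 458]
`print(c)` → prints [456, 5, 6, 4, 458]

Answer:
[456, 5, 6, 4, 458]
[456, 5, 6, 4, 458]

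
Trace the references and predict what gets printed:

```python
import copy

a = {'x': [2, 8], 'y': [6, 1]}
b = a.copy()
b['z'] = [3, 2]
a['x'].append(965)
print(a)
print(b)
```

Key concept: shallow copy of dict with mutable values.
Step by step:
`a = {'x': [2, 8], 'y': [6, 1]}` → a = {'x': [2, 8], 'y': [6, 1]}
`b = a.copy()` → b = {'x': [2, 8], 'y': [6, 1]}
`b['z'] = [3, 2]` → b = {'x': [2, 8], 'y': [6, 1], 'z': [3, 2]}
`a['x'].append(965)` → a = {'x': [2, 8, 965], 'y': [6, 1]}; b = {'x': [2, 8, 965], 'y': [6, 1], 'z': [3, 2]}
`print(a)` → prints {'x': [2, 8, 965], 'y': [6, 1]}
`print(b)` → prints {'x': [2, 8, 965], 'y': [6, 1], 'z': [3, 2]}

Answer:
{'x': [2, 8, 965], 'y': [6, 1]}
{'x': [2, 8, 965], 'y': [6, 1], 'z': [3, 2]}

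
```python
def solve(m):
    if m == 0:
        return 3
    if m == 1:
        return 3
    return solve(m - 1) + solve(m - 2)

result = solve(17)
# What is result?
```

Build up from base cases: solve(0)=3, solve(1)=3, solve(2)=6, solve(3)=9, solve(4)=15, solve(5)=24, solve(6)=39, ..., solve(17)=7752

Answer: 7752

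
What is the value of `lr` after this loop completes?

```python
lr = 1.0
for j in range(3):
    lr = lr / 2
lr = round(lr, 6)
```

Halving LR 3 times: 1 / 2^3
`lr` takes the values: 1.0 → 0.5 → 0.25 → 0.125

Answer: 0.125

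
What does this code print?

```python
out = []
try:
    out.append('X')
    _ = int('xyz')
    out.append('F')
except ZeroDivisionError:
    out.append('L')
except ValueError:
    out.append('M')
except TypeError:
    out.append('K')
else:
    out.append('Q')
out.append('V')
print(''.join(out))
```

Execution trace: 'X' (try body) → 'M' (except ValueError) → 'V' (after the try/except). Output: XMV

Answer: XMV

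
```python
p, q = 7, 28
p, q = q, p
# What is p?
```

Trace:
`p, q = 7, 28` → p = 7; q = 28
`p, q = q, p` → p = 28; q = 7
So p = 28

Answer: 28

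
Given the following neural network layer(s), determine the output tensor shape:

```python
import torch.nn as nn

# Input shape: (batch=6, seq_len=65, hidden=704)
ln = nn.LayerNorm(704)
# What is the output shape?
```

Input: (6, 65, 704) -> Output: (6, 65, 704)

Answer: (6, 65, 704)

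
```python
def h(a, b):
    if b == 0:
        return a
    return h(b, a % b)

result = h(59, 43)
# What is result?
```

h(59, 43) -> h(43, 16) -> h(16, 11) -> h(11, 5) -> h(5, 1) -> h(1, 0) -> 1

Answer: 1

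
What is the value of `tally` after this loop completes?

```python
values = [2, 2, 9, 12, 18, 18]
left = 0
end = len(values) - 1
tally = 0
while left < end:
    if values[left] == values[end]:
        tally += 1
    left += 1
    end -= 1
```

Count matching pairs from ends
`tally` takes the values: 0

Answer: 0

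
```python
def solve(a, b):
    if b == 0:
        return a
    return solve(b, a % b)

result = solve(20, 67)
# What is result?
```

solve(20, 67) -> solve(67, 20) -> solve(20, 7) -> solve(7, 6) -> solve(6, 1) -> solve(1, 0) -> 1

Answer: 1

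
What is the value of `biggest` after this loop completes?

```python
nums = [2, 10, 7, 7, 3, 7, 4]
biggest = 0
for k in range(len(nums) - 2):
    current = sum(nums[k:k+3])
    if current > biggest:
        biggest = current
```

Max sum of 3-element window in [2, 10, 7, 7, 3, 7, 4]
`biggest` takes the values: 0 → 19 → 24

Answer: 24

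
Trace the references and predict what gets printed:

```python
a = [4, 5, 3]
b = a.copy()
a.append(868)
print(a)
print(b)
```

Key concept: list.copy() creates independent copy.
Step by step:
`a = [4, 5, 3]` → a = [4, 5, 3]
`b = a.copy()` → b = [4, 5, 3]
`a.append(868)` → a = [4, 5, 3, 868]
`print(a)` → prints [4, 5, 3, 868]
`print(b)` → prints [4, 5, 3]

Answer:
[4, 5, 3, 868]
[4, 5, 3]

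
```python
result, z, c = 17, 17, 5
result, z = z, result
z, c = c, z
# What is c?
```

Trace:
`result, z, c = 17, 17, 5` → result = 17; z = 17; c = 5
`result, z = z, result` → result = 17; z = 17
`z, c = c, z` → z = 5; c = 17
So c = 17

Answer: 17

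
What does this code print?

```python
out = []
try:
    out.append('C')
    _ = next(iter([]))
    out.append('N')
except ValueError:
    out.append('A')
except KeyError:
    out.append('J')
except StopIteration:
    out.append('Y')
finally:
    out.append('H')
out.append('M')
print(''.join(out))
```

Execution trace: 'C' (try body) → 'Y' (except StopIteration) → 'H' (finally) → 'M' (after the try/except). Output: CYHM

Answer: CYHM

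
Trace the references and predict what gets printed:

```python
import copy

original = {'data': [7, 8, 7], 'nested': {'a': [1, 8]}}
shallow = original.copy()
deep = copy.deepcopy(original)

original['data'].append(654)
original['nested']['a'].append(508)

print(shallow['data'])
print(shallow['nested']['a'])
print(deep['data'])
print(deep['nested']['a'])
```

Key concept: comparing shallow vs deep copy.
Step by step:
`original = {'data': [7, 8, 7], 'nested': {'a': [1, 8]}}` → original = {'data': [7, 8, 7], 'nested': {'a': [1, 8]}}
`shallow = original.copy()` → shallow = {'data': [7, 8, 7], 'nested': {'a': [1, 8]}}
`deep = copy.deepcopy(original)` → deep = {'data': [7, 8, 7], 'nested': {'a': [1, 8]}}
`original['data'].append(654)` → original = {'data': [7, 8, 7, 654], 'nested': {'a': [1, 8]}}; shallow = {'data': [7, 8, 7, 654], 'nested': {'a': [1, 8]}}
`original['nested']['a'].append(508)` → original = {'data': [7, 8, 7, 654], 'nested': {'a': [1, 8, 508]}}; shallow = {'data': [7, 8, 7, 654], 'nested': {'a': [1, 8, 508]}}
`print(shallow['data'])` → prints [7, 8, 7, 654]
`print(shallow['nested']['a'])` → prints [1, 8, 508]
`print(deep['data'])` → prints [7, 8, 7]
`print(deep['nested']['a'])` → prints [1, 8]

Answer:
[7, 8, 7, 654]
[1, 8, 508]
[7, 8, 7]
[1, 8]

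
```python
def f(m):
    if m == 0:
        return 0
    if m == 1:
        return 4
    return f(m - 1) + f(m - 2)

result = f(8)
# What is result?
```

Build up from base cases: f(0)=0, f(1)=4, f(2)=4, f(3)=8, f(4)=12, f(5)=20, f(6)=32, ..., f(8)=84

Answer: 84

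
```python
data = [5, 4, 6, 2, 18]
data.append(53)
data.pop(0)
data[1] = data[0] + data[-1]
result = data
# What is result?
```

Trace:
`data = [5, 4, 6, 2, 18]` → data = [5, 4, 6, 2, 18]
`data.append(53)` → data = [5, 4, 6, 2, 18, 53]
`data.pop(0)` → data = [4, 6, 2, 18, 53]
`data[1] = data[0] + data[-1]` → data = [4, 57, 2, 18, 53]
`result = data` → result = [4, 57, 2, 18, 53]
So result = [4, 57, 2, 18, 53]

Answer: [4, 57, 2, 18, 53]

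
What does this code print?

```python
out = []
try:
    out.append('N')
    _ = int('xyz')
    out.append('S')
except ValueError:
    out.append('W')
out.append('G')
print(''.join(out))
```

Execution trace: 'N' (try body) → 'W' (except ValueError) → 'G' (after the try/except). Output: NWG

Answer: NWG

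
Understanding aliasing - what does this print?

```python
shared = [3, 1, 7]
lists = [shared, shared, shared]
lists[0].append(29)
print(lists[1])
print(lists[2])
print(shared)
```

Key concept: list of same reference.
Step by step:
`shared = [3, 1, 7]` → shared = [3, 1, 7]
`lists = [shared, shared, shared]` → lists = [[3, 1, 7], [3, 1, 7], [3, 1, 7]]
`lists[0].append(29)` → shared = [3, 1, 7, 29]; lists = [[3, 1, 7, 29], [3, 1, 7, 29], [3, 1, 7, 29]]
`print(lists[1])` → prints [3, 1, 7, 29]
`print(lists[2])` → prints [3, 1, 7, 29]
`print(shared)` → prints [3, 1, 7, 29]

Answer:
[3, 1, 7, 29]
[3, 1, 7, 29]
[3, 1, 7, 29]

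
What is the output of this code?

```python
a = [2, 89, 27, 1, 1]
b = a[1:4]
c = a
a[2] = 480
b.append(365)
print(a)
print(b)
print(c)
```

Key concept: slice vs alias.
Step by step:
`a = [2, 89, 27, 1, 1]` → a = [2, 89, 27, 1, 1]
`b = a[1:4]` → b = [89, 27, 1]
`c = a` → c = [2, 89, 27, 1, 1] (same object as a)
`a[2] = 480` → a = [2, 89, 480, 1, 1] (same object as c); c = [2, 89, 480, 1, 1] (same object as a)
`b.append(365)` → b = [89, 27, 1, 365]
`print(a)` → prints [2, 89, 480, 1, 1]
`print(b)` → prints [89, 27, 1, 365]
`print(c)` → prints [2, 89, 480, 1, 1]

Answer:
[2, 89, 480, 1, 1]
[89, 27, 1, 365]
[2, 89, 480, 1, 1]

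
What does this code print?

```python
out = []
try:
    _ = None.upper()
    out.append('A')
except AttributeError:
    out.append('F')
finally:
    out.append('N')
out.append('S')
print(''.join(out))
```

Execution trace: 'F' (except AttributeError) → 'N' (finally) → 'S' (after the try/except). Output: FNS

Answer: FNS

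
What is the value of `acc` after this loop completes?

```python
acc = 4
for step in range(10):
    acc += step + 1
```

Start at 4, add 1 to 10 = 59
`acc` takes the values: 4 → 5 → 7 → 10 → 14 → 19 → 25 → 32 → 40 → 49 → 59

Answer: 59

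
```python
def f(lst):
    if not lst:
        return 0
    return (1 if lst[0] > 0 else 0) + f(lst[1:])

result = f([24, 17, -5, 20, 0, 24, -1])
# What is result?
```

Count of positive elements in [24, 17, -5, 20, 0, 24, -1] = 4

Answer: 4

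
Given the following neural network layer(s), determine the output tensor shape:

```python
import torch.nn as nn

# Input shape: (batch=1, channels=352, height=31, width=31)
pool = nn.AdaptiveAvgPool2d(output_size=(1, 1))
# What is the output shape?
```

Input: (1, 352, 31, 31) -> Output: (1, 352, 1, 1)

Answer: (1, 352, 1, 1)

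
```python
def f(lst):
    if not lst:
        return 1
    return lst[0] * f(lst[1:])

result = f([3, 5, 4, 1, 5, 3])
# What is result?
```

Product over [3, 5, 4, 1, 5, 3] = 3 * 5 * 4 * 1 * 5 * 3 = 900

Answer: 900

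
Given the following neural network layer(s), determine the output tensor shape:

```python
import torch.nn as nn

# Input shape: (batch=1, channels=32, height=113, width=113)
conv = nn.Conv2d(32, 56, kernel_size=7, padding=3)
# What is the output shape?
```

Input: (1, 32, 113, 113) -> Output: (1, 56, 113, 113)

Answer: (1, 56, 113, 113)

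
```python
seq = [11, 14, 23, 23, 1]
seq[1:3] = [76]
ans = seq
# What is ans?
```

Trace:
`seq = [11, 14, 23, 23, 1]` → seq = [11, 14, 23, 23, 1]
`seq[1:3] = [76]` → seq = [11, 76, 23, 1]
`ans = seq` → ans = [11, 76, 23, 1]
So ans = [11, 76, 23, 1]

Answer: [11, 76, 23, 1]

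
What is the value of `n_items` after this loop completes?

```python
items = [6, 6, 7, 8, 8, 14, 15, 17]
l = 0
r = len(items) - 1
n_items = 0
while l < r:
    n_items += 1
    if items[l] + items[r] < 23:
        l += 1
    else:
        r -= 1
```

Steps to find pair summing to 23
`n_items` takes the values: 0 → 1 → 2 → 3 → 4 → 5 → 6 → 7

Answer: 7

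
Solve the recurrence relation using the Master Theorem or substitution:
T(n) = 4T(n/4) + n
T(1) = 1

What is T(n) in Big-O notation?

By Master Theorem: a=4, b=4, f(n)=n. Since log_4(4) = 1 and f(n) = Θ(n^1), Case 2 applies. T(n) = O(n log n).

Answer: O(n log n)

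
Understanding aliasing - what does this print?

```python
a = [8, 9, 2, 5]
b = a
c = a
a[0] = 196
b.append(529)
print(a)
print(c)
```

Key concept: multiple aliases.
Step by step:
`a = [8, 9, 2, 5]` → a = [8, 9, 2, 5]
`b = a` → b = [8, 9, 2, 5] (same object as a)
`c = a` → c = [8, 9, 2, 5] (same object as a, b)
`a[0] = 196` → a = [196, 9, 2, 5] (same object as b, c); b = [196, 9, 2, 5] (same object as a, c); c = [196, 9, 2, 5] (same object as a, b)
`b.append(529)` → a = [196, 9, 2, 5, 529] (same object as b, c); b = [196, 9, 2, 5, 529] (same object as a, c); c = [196, 9, 2, 5, 529] (same object as a, b)
`print(a)` → prints [196, 9, 2, 5, 529]
`print(c)` → prints [196, 9, 2, 5, 529]

Answer:
[196, 9, 2, 5, 529]
[196, 9, 2, 5, 529]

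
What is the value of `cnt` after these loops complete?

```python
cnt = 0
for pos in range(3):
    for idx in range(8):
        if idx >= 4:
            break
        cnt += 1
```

Inner breaks at 4, outer runs 3 times
`cnt` takes the values: 0 → 1 → 2 → 3 → 4 → 5 → 6 → 7 → 8 → 9 → 10 → 11 → 12

Answer: 12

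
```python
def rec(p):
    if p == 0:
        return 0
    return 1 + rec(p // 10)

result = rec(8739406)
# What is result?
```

Count of digits of 8739406: 7

Answer: 7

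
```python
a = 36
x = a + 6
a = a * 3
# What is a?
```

Trace:
`a = 36` → a = 36
`x = a + 6` → x = 42
`a = a * 3` → a = 108
So a = 108

Answer: 108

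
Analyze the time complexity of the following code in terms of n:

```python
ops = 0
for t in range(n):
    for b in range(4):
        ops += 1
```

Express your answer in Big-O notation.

Each loop level contributes: n × 1. Multiplying the contributions gives O(n).

Answer: O(n)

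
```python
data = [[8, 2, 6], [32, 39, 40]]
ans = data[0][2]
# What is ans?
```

Trace:
`data = [[8, 2, 6], [32, 39, 40]]` → data = [[8, 2, 6], [32, 39, 40]]
`ans = data[0][2]` → ans = 6
So ans = 6

Answer: 6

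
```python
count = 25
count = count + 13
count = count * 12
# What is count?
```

Trace:
`count = 25` → count = 25
`count = count + 13` → count = 38
`count = count * 12` → count = 456
So count = 456

Answer: 456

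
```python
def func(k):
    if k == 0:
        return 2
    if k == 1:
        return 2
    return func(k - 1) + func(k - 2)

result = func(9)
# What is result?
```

Build up from base cases: func(0)=2, func(1)=2, func(2)=4, func(3)=6, func(4)=10, func(5)=16, func(6)=26, ..., func(9)=110

Answer: 110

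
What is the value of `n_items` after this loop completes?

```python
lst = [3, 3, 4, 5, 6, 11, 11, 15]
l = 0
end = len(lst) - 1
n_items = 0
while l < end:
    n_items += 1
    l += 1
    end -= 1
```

Iterations until pointers meet (list length 8)
`n_items` takes the values: 0 → 1 → 2 → 3 → 4

Answer: 4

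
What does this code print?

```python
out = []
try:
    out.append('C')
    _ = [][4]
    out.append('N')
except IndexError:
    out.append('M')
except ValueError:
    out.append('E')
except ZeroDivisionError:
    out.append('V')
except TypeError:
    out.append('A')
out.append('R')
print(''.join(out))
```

Execution trace: 'C' (try body) → 'M' (except IndexError) → 'R' (after the try/except). Output: CMR

Answer: CMR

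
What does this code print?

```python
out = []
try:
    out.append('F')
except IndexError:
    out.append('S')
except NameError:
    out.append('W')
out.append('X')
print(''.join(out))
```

Execution trace: 'F' (try body, no exception) → 'X' (after the try/except). Output: FX

Answer: FX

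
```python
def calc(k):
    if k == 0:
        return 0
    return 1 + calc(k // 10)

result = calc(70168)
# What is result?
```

Count of digits of 70168: 5

Answer: 5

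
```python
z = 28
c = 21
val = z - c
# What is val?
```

Trace:
`z = 28` → z = 28
`c = 21` → c = 21
`val = z - c` → val = 7
So val = 7

Answer: 7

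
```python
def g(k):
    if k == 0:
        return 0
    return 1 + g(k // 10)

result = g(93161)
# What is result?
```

Count of digits of 93161: 5

Answer: 5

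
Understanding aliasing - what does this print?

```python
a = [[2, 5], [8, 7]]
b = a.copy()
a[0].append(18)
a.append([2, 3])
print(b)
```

Key concept: shallow copy with nested lists.
Step by step:
`a = [[2, 5], [8, 7]]` → a = [[2, 5], [8, 7]]
`b = a.copy()` → b = [[2, 5], [8, 7]]
`a[0].append(18)` → a = [[2, 5, 18], [8, 7]]; b = [[2, 5, 18], [8, 7]]
`a.append([2, 3])` → a = [[2, 5, 18], [8, 7], [2, 3]]
`print(b)` → prints [[2, 5, 18], [8, 7]]

Answer: [[2, 5, 18], [8, 7]]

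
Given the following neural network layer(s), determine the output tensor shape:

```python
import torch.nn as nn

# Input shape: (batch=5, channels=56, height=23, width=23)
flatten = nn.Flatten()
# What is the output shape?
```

Input: (5, 56, 23, 23) -> Output: (5, 29624)

Answer: (5, 29624)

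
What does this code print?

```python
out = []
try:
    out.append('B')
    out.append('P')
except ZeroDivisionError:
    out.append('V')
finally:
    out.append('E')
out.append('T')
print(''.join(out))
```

Execution trace: 'B' (try body) → 'P' (try body, no exception) → 'E' (finally) → 'T' (after the try/except). Output: BPET

Answer: BPET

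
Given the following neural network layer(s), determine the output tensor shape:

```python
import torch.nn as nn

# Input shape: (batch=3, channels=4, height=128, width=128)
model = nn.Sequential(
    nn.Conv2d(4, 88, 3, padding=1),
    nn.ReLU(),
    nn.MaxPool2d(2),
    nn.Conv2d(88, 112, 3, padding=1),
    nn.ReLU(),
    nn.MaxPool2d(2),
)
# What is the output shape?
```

Input: (3, 4, 128, 128) -> after first Conv2d: (3, 88, 128, 128) -> after first MaxPool2d: (3, 88, 64, 64) -> after second Conv2d: (3, 112, 64, 64) -> Output: (3, 112, 32, 32)

Answer: (3, 112, 32, 32)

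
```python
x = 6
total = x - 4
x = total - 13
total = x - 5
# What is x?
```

Trace:
`x = 6` → x = 6
`total = x - 4` → total = 2
`x = total - 13` → x = -11
`total = x - 5` → total = -16
So x = -11

Answer: -11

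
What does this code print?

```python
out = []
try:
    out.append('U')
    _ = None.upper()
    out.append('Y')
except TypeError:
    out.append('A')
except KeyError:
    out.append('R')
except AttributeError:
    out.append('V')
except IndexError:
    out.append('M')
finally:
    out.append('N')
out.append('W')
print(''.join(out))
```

Execution trace: 'U' (try body) → 'V' (except AttributeError) → 'N' (finally) → 'W' (after the try/except). Output: UVNW

Answer: UVNW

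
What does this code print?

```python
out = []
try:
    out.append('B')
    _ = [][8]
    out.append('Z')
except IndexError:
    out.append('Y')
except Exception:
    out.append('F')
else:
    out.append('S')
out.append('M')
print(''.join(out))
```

Execution trace: 'B' (try body) → 'Y' (except IndexError) → 'M' (after the try/except). Output: BYM

Answer: BYM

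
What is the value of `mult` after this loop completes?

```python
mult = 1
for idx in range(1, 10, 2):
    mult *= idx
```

Product of 1, 3, 5, ... up to 9
`mult` takes the values: 1 → 3 → 15 → 105 → 945

Answer: 945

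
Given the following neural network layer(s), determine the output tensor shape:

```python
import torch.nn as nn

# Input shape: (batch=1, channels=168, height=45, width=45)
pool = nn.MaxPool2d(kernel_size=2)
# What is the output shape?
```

Input: (1, 168, 45, 45) -> Output: (1, 168, 22, 22)

Answer: (1, 168, 22, 22)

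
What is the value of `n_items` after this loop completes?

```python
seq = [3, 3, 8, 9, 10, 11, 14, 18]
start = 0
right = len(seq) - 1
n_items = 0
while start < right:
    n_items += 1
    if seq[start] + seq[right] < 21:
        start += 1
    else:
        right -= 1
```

Steps to find pair summing to 21
`n_items` takes the values: 0 → 1 → 2 → 3 → 4 → 5 → 6 → 7

Answer: 7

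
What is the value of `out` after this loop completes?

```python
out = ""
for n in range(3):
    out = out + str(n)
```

Concatenate digits 0 to 2
`out` takes the values: "" → "0" → "01" → "012"

Answer: "012"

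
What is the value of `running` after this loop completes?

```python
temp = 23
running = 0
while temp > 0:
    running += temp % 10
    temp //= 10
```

Sum digits of 23
`running` takes the values: 0 → 3 → 5

Answer: 5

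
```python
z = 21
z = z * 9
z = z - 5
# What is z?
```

Trace:
`z = 21` → z = 21
`z = z * 9` → z = 189
`z = z - 5` → z = 184
So z = 184

Answer: 184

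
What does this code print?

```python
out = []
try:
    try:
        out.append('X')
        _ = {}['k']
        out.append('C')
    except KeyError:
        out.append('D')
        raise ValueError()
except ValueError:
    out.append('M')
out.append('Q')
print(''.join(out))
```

Execution trace: 'X' (inner try body) → 'D' (inner except KeyError) → 'M' (outer except ValueError) → 'Q' (after the try/except). Output: XDMQ

Answer: XDMQ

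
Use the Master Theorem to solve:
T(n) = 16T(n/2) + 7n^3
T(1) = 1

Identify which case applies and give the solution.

a=16, b=2, f(n)=7n^3. log_2(16) = 4. Since c=3 < 4, Case 1 applies: T(n) = Θ(n^log_b(a)) = O(n^4).

Answer: O(n^4) - Case 1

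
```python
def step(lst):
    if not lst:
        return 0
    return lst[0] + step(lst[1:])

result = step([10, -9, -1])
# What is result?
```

10 + (-9) + (-1) + 0 = 0

Answer: 0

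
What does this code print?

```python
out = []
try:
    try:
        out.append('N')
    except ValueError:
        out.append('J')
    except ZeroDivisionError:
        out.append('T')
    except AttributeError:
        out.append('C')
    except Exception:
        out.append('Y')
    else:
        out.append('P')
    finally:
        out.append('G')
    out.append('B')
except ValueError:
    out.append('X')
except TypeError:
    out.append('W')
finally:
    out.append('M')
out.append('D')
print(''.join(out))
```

Execution trace: 'N' (inner try body, no exception) → 'P' (inner else) → 'G' (inner finally) → 'B' (try body, no exception) → 'M' (finally) → 'D' (after the try/except). Output: NPGBMD

Answer: NPGBMD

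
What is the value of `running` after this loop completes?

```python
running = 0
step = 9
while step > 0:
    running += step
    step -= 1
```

Sum 9 down to 1
`running` takes the values: 0 → 9 → 17 → 24 → 30 → 35 → 39 → 42 → 44 → 45

Answer: 45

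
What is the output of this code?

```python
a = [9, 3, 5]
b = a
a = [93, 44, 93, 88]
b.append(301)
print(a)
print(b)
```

Key concept: rebinding vs mutation: a is rebound to a new list, b still points at the original.
Step by step:
`a = [9, 3, 5]` → a = [9, 3, 5]
`b = a` → b = [9, 3, 5] (same object as a)
`a = [93, 44, 93, 88]` → a = [93, 44, 93, 88]
`b.append(301)` → b = [9, 3, 5, 301]
`print(a)` → prints [93, 44, 93, 88]
`print(b)` → prints [9, 3, 5, 301]

Answer:
[93, 44, 93, 88]
[9, 3, 5, 301]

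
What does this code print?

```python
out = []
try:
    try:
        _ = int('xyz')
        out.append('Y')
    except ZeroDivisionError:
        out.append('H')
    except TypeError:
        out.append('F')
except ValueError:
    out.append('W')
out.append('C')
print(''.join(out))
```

Execution trace: 'W' (outer except ValueError) → 'C' (after the try/except). Output: WC

Answer: WC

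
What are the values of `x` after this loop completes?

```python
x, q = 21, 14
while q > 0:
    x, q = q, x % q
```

GCD of 21 and 14
`x` takes the values: 21 → 14 → 7

Answer: 7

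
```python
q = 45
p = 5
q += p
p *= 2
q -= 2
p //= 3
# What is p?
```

Trace:
`q = 45` → q = 45
`p = 5` → p = 5
`q += p` → q = 50
`p *= 2` → p = 10
`q -= 2` → q = 48
`p //= 3` → p = 3
So p = 3

Answer: 3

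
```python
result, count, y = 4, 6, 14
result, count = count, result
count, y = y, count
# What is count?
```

Trace:
`result, count, y = 4, 6, 14` → result = 4; count = 6; y = 14
`result, count = count, result` → result = 6; count = 4
`count, y = y, count` → count = 14; y = 4
So count = 14

Answer: 14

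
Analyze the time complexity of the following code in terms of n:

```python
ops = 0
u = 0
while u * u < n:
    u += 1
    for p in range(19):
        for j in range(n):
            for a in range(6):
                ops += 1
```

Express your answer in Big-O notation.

Each loop level contributes: √n × 1 × n × 1. Multiplying the contributions gives O(n√n).

Answer: O(n√n)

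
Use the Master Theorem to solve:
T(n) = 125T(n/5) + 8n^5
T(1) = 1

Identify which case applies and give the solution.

a=125, b=5, f(n)=8n^5. log_5(125) = 3. Since c=5 > 3 and the regularity condition holds (125(n/5)^5 = (125/5^5)n^5 with 125/5^5 < 1), Case 3 applies: T(n) = Θ(f(n)) = O(n^5).

Answer: O(n^5) - Case 3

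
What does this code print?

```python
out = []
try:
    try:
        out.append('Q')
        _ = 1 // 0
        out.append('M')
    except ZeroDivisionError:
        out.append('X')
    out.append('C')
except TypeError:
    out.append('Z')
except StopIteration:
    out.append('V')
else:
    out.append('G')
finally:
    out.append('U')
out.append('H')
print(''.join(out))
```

Execution trace: 'Q' (inner try body) → 'X' (inner except ZeroDivisionError) → 'C' (try body, no exception) → 'G' (else) → 'U' (finally) → 'H' (after the try/except). Output: QXCGUH

Answer: QXCGUH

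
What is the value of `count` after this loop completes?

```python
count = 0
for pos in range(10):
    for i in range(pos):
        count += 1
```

Triangle number: 0+1+2+...+9
`count` takes the values: 0 → 1 → 2 → 3 → 4 → 5 → 6 → 7 → 8 → 9 → 10 → 11 → 12 → 13 → 14 → 15 → 16 → 17 → 18 → 19 → 20 → 21 → 22 → 23 → 24 → 25 → 26 → 27 → 28 → 29 → … → 41 → 42 → 43 → 44 → 45

Answer: 45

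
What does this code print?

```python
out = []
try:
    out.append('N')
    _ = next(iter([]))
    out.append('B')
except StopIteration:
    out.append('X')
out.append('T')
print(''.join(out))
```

Execution trace: 'N' (try body) → 'X' (except StopIteration) → 'T' (after the try/except). Output: NXT

Answer: NXT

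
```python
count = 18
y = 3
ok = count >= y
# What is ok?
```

Trace:
`count = 18` → count = 18
`y = 3` → y = 3
`ok = count >= y` → ok = True
So ok = True

Answer: True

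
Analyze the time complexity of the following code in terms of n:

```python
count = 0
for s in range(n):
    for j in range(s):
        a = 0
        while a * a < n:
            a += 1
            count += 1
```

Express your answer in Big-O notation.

Each loop level contributes: n × n × √n. Multiplying the contributions gives O(n^2√n).

Answer: O(n^2√n)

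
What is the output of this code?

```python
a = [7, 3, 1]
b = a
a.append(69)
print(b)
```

Key concept: basic list aliasing.
Step by step:
`a = [7, 3, 1]` → a = [7, 3, 1]
`b = a` → b = [7, 3, 1] (same object as a)
`a.append(69)` → a = [7, 3, 1, 69] (same object as b); b = [7, 3, 1, 69] (same object as a)
`print(b)` → prints [7, 3, 1, 69]

Answer: [7, 3, 1, 69]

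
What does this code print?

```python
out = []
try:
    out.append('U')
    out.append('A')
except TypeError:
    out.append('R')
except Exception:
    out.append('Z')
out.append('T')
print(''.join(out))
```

Execution trace: 'U' (try body) → 'A' (try body, no exception) → 'T' (after the try/except). Output: UAT

Answer: UAT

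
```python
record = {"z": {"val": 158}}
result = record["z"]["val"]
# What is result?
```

Trace:
`record = {"z": {"val": 158}}` → record = {'z': {'val': 158}}
`result = record["z"]["val"]` → result = 158
So result = 158

Answer: 158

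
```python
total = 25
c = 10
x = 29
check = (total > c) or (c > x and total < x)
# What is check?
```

Trace:
`total = 25` → total = 25
`c = 10` → c = 10
`x = 29` → x = 29
`check = (total > c) or (c > x and total < x)` → check = True
So check = True

Answer: True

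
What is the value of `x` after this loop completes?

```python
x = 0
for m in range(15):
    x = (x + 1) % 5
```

Increment mod 5, 15 times = 0
`x` takes the values: 0 → 1 → 2 → 3 → 4 → 0 → 1 → 2 → 3 → 4 → 0 → 1 → 2 → 3 → 4 → 0

Answer: 0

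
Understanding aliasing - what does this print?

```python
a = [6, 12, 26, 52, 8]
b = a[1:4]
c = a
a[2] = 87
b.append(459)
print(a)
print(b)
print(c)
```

Key concept: slice vs alias.
Step by step:
`a = [6, 12, 26, 52, 8]` → a = [6, 12, 26, 52, 8]
`b = a[1:4]` → b = [12, 26, 52]
`c = a` → c = [6, 12, 26, 52, 8] (same object as a)
`a[2] = 87` → a = [6, 12, 87, 52, 8] (same object as c); c = [6, 12, 87, 52, 8] (same object as a)
`b.append(459)` → b = [12, 26, 52, 459]
`print(a)` → prints [6, 12, 87, 52, 8]
`print(b)` → prints [12, 26, 52, 459]
`print(c)` → prints [6, 12, 87, 52, 8]

Answer:
[6, 12, 87, 52, 8]
[12, 26, 52, 459]
[6, 12, 87, 52, 8]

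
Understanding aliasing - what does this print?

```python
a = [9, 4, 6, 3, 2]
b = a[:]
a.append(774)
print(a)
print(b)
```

Key concept: slice [:] creates copy.
Step by step:
`a = [9, 4, 6, 3, 2]` → a = [9, 4, 6, 3, 2]
`b = a[:]` → b = [9, 4, 6, 3, 2]
`a.append(774)` → a = [9, 4, 6, 3, 2, 774]
`print(a)` → prints [9, 4, 6, 3, 2, 774]
`print(b)` → prints [9, 4, 6, 3, 2]

Answer:
[9, 4, 6, 3, 2, 774]
[9, 4, 6, 3, 2]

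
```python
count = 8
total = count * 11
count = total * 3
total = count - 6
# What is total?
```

Trace:
`count = 8` → count = 8
`total = count * 11` → total = 88
`count = total * 3` → count = 264
`total = count - 6` → total = 258
So total = 258

Answer: 258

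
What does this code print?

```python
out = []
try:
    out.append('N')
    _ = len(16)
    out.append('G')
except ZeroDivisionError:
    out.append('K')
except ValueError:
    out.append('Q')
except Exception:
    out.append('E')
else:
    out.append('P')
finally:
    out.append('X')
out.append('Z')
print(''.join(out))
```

Execution trace: 'N' (try body) → 'E' (except Exception) → 'X' (finally) → 'Z' (after the try/except). Output: NEXZ

Answer: NEXZ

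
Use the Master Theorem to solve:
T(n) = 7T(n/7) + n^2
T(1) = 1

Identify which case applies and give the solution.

a=7, b=7, f(n)=n^2. log_7(7) = 1. Since c=2 > 1 and the regularity condition holds (7(n/7)^2 = (7/7^2)n^2 with 7/7^2 < 1), Case 3 applies: T(n) = Θ(f(n)) = O(n^2).

Answer: O(n^2) - Case 3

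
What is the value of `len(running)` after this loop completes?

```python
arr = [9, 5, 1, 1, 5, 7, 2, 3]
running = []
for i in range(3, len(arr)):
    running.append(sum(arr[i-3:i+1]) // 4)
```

Number of 4-element averages
`running` takes the values: [] → [4] → [4, 3] → [4, 3, 3] → [4, 3, 3, 3] → [4, 3, 3, 3, 4]
So `len(running)` = 5

Answer: 5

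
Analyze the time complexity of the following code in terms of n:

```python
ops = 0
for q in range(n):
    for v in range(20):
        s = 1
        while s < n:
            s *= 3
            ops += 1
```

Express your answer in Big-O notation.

Each loop level contributes: n × 1 × log n. Multiplying the contributions gives O(n log n).

Answer: O(n log n)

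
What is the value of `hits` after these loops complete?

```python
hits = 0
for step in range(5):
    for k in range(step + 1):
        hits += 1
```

Triangle: 1 + 2 + ... + 5
`hits` takes the values: 0 → 1 → 2 → 3 → 4 → 5 → 6 → 7 → 8 → 9 → 10 → 11 → 12 → 13 → 14 → 15

Answer: 15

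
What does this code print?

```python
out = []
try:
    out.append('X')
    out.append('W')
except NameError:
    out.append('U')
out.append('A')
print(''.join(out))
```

Execution trace: 'X' (try body) → 'W' (try body, no exception) → 'A' (after the try/except). Output: XWA

Answer: XWA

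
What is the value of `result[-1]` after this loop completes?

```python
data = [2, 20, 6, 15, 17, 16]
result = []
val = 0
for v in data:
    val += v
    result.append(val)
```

Cumulative sum ends at 76
`result` takes the values: [] → [2] → [2, 22] → [2, 22, 28] → [2, 22, 28, 43] → [2, 22, 28, 43, 60] → [2, 22, 28, 43, 60, 76]
So `result[-1]` = 76

Answer: 76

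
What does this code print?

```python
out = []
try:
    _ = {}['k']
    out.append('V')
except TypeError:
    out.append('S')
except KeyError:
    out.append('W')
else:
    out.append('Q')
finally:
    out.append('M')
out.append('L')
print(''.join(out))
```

Execution trace: 'W' (except KeyError) → 'M' (finally) → 'L' (after the try/except). Output: WML

Answer: WML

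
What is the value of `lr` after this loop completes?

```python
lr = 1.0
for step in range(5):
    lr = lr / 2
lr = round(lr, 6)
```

Halving LR 5 times: 1 / 2^5
`lr` takes the values: 1.0 → 0.5 → 0.25 → 0.125 → 0.0625 → 0.03125

Answer: 0.03125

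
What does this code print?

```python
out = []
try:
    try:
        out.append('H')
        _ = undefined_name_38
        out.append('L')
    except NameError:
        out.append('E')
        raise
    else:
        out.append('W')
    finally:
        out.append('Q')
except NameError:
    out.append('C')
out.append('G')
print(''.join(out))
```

Execution trace: 'H' (inner try body) → 'E' (inner except NameError) → 'Q' (inner finally) → 'C' (outer except NameError) → 'G' (after the try/except). Output: HEQCG

Answer: HEQCG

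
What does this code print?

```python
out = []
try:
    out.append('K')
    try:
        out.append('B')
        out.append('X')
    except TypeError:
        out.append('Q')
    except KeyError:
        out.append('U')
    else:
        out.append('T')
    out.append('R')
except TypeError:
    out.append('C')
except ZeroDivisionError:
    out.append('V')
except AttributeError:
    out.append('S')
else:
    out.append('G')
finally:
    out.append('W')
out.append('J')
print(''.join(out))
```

Execution trace: 'K' (try body) → 'B' (inner try body) → 'X' (inner try body, no exception) → 'T' (inner else) → 'R' (try body, no exception) → 'G' (else) → 'W' (finally) → 'J' (after the try/except). Output: KBXTRGWJ

Answer: KBXTRGWJ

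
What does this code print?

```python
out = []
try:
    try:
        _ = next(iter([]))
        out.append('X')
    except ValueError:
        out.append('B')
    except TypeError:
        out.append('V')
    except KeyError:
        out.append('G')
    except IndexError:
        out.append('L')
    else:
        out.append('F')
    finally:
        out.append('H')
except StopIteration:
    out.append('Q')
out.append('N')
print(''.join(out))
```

Execution trace: 'H' (finally) → 'Q' (outer except StopIteration) → 'N' (after the try/except). Output: HQN

Answer: HQN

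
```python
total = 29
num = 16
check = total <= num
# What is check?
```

Trace:
`total = 29` → total = 29
`num = 16` → num = 16
`check = total <= num` → check = False
So check = False

Answer: False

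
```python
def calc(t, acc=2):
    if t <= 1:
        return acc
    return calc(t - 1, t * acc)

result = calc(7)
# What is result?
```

Accumulator trace (n, acc): (7, 2) -> (6, 14) -> (5, 84) -> (4, 420) -> (3, 1680) -> (2, 5040) -> (1, 10080) -> return 10080

Answer: 10080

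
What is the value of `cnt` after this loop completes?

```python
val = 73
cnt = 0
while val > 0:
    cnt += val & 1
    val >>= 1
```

Count set bits in 73 (binary: 0b1001001)
`cnt` takes the values: 0 → 1 → 2 → 3

Answer: 3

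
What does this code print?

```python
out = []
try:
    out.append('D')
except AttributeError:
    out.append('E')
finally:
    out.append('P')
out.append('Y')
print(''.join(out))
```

Execution trace: 'D' (try body, no exception) → 'P' (finally) → 'Y' (after the try/except). Output: DPY

Answer: DPY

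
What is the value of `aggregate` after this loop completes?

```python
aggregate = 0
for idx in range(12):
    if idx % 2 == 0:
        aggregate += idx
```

Sum of even numbers 0 to 11
`aggregate` takes the values: 0 → 2 → 6 → 12 → 20 → 30

Answer: 30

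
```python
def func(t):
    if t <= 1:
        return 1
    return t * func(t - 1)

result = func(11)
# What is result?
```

func(11) = 11 * 10 * 9 * 8 * 7 * 6 * 5 * 4 * 3 * 2 * 1 = 39916800

Answer: 39916800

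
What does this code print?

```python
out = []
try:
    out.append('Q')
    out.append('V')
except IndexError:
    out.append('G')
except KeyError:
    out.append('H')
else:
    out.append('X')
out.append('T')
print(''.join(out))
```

Execution trace: 'Q' (try body) → 'V' (try body, no exception) → 'X' (else) → 'T' (after the try/except). Output: QVXT

Answer: QVXT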